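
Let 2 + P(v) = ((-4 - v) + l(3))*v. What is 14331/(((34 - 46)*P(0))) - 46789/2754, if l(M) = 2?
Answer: 6390773/11016 ≈ 580.14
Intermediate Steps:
P(v) = -2 + v*(-2 - v) (P(v) = -2 + ((-4 - v) + 2)*v = -2 + (-2 - v)*v = -2 + v*(-2 - v))
14331/(((34 - 46)*P(0))) - 46789/2754 = 14331/(((34 - 46)*(-2 - 1*0² - 2*0))) - 46789/2754 = 14331/((-12*(-2 - 1*0 + 0))) - 46789*1/2754 = 14331/((-12*(-2 + 0 + 0))) - 46789/2754 = 14331/((-12*(-2))) - 46789/2754 = 14331/24 - 46789/2754 = 14331*(1/24) - 46789/2754 = 4777/8 - 46789/2754 = 6390773/11016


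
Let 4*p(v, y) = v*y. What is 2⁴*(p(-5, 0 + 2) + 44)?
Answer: 664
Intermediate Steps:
p(v, y) = v*y/4 (p(v, y) = (v*y)/4 = v*y/4)
2⁴*(p(-5, 0 + 2) + 44) = 2⁴*((¼)*(-5)*(0 + 2) + 44) = 16*((¼)*(-5)*2 + 44) = 16*(-5/2 + 44) = 16*(83/2) = 664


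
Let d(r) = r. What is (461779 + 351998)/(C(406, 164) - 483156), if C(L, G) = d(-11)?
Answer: -813777/483167 ≈ -1.6843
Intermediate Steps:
C(L, G) = -11
(461779 + 351998)/(C(406, 164) - 483156) = (461779 + 351998)/(-11 - 483156) = 813777/(-483167) = 813777*(-1/483167) = -813777/483167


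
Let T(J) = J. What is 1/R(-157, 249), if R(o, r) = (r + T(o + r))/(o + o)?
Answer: -314/341 ≈ -0.92082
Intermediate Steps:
R(o, r) = (o + 2*r)/(2*o) (R(o, r) = (r + (o + r))/(o + o) = (o + 2*r)/((2*o)) = (o + 2*r)*(1/(2*o)) = (o + 2*r)/(2*o))
1/R(-157, 249) = 1/((249 + (½)*(-157))/(-157)) = 1/(-(249 - 157/2)/157) = 1/(-1/157*341/2) = 1/(-341/314) = -314/341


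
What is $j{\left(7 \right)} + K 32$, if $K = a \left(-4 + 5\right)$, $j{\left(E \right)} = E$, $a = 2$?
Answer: $71$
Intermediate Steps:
$K = 2$ ($K = 2 \left(-4 + 5\right) = 2 \cdot 1 = 2$)
$j{\left(7 \right)} + K 32 = 7 + 2 \cdot 32 = 7 + 64 = 71$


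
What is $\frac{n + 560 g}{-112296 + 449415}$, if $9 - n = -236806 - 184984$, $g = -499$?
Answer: $\frac{47453}{112373} \approx 0.42228$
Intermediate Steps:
$n = 421799$ ($n = 9 - \left(-236806 - 184984\right) = 9 - -421790 = 9 + 421790 = 421799$)
$\frac{n + 560 g}{-112296 + 449415} = \frac{421799 + 560 \left(-499\right)}{-112296 + 449415} = \frac{421799 - 279440}{337119} = 142359 \cdot \frac{1}{337119} = \frac{47453}{112373}$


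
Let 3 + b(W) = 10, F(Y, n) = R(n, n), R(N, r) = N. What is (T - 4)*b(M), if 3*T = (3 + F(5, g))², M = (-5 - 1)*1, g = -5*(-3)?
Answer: 728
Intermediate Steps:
g = 15
F(Y, n) = n
M = -6 (M = -6*1 = -6)
b(W) = 7 (b(W) = -3 + 10 = 7)
T = 108 (T = (3 + 15)²/3 = (⅓)*18² = (⅓)*324 = 108)
(T - 4)*b(M) = (108 - 4)*7 = 104*7 = 728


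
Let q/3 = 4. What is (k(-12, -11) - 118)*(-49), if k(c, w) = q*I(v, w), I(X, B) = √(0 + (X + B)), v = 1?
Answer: 5782 - 588*I*√10 ≈ 5782.0 - 1859.4*I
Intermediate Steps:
I(X, B) = √(B + X) (I(X, B) = √(0 + (B + X)) = √(B + X))
q = 12 (q = 3*4 = 12)
k(c, w) = 12*√(1 + w) (k(c, w) = 12*√(w + 1) = 12*√(1 + w))
(k(-12, -11) - 118)*(-49) = (12*√(1 - 11) - 118)*(-49) = (12*√(-10) - 118)*(-49) = (12*(I*√10) - 118)*(-49) = (12*I*√10 - 118)*(-49) = (-118 + 12*I*√10)*(-49) = 5782 - 588*I*√10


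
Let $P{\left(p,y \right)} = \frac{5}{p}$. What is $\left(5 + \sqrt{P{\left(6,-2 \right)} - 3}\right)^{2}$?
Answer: $\frac{\left(30 + i \sqrt{78}\right)^{2}}{36} \approx 22.833 + 14.72 i$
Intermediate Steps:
$\left(5 + \sqrt{P{\left(6,-2 \right)} - 3}\right)^{2} = \left(5 + \sqrt{\frac{5}{6} - 3}\right)^{2} = \left(5 + \sqrt{- \frac{13}{6}}\right)^{2} = \left(5 + \frac{i \sqrt{78}}{6}\right)^{2}$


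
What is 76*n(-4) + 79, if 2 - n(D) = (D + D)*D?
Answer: -2201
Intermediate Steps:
n(D) = 2 - 2*D² (n(D) = 2 - (D + D)*D = 2 - 2*D*D = 2 - 2*D²)
76*n(-4) + 79 = 76*(2 - 2*(-4)²) + 79 = 76*(2 - 2*16) + 79 = 76*(2 - 32) + 79 = 76*(-30) + 79 = -2280 + 79 = -2201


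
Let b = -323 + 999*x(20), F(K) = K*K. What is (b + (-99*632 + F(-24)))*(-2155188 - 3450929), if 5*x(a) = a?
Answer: 326943137323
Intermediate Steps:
x(a) = a/5
F(K) = K²
b = 3673 (b = -323 + 999*((⅕)*20) = -323 + 999*4 = -323 + 3996 = 3673)
(b + (-99*632 + F(-24)))*(-2155188 - 3450929) = (3673 + (-99*632 + (-24)²))*(-2155188 - 3450929) = (3673 + (-62568 + 576))*(-5606117) = (3673 - 61992)*(-5606117) = -58319*(-5606117) = 326943137323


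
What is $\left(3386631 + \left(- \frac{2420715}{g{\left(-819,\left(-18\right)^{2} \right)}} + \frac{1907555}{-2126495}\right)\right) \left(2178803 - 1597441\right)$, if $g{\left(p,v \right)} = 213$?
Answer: $\frac{59252579122228982526}{30196229} \approx 1.9623 \cdot 10^{12}$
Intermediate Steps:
$\left(3386631 + \left(- \frac{2420715}{g{\left(-819,\left(-18\right)^{2} \right)}} + \frac{1907555}{-2126495}\right)\right) \left(2178803 - 1597441\right) = \left(3386631 + \left(- \frac{2420715}{213} + \frac{1907555}{-2126495}\right)\right) \left(2178803 - 1597441\right) = \left(3386631 + \left(\left(-2420715\right) \frac{1}{213} + 1907555 \left(- \frac{1}{2126495}\right)\right)\right) 581362 = \left(3386631 - \frac{343202976876}{30196229}\right) 581362 = \frac{101920282237623}{30196229} \cdot 581362 = \frac{59252579122228982526}{30196229}$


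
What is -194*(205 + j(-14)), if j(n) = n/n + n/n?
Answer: -40158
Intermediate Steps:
j(n) = 2 (j(n) = 1 + 1 = 2)
-194*(205 + j(-14)) = -194*(205 + 2) = -194*207 = -40158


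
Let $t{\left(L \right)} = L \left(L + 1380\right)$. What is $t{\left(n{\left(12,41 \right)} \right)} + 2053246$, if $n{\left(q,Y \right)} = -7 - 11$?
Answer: $2028730$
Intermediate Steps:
$n{\left(q,Y \right)} = -18$
$t{\left(L \right)} = L \left(1380 + L\right)$
$t{\left(n{\left(12,41 \right)} \right)} + 2053246 = - 18 \left(1380 - 18\right) + 2053246 = \left(-18\right) 1362 + 2053246 = -24516 + 2053246 = 2028730$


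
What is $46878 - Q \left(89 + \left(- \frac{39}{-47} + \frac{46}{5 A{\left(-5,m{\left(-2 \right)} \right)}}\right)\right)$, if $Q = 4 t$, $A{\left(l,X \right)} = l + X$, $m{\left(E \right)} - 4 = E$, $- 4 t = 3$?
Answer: $\frac{11077498}{235} \approx 47138.0$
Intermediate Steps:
$t = - \frac{3}{4}$ ($t = \left(- \frac{1}{4}\right) 3 = - \frac{3}{4} \approx -0.75$)
$m{\left(E \right)} = 4 + E$
$A{\left(l,X \right)} = X + l$
$Q = -3$ ($Q = 4 \left(- \frac{3}{4}\right) = -3$)
$46878 - Q \left(89 + \left(- \frac{39}{-47} + \frac{46}{5 A{\left(-5,m{\left(-2 \right)} \right)}}\right)\right) = 46878 - - 3 \left(89 + \left(- \frac{39}{-47} + \frac{46}{5 \left(\left(4 - 2\right) - 5\right)}\right)\right) = 46878 - - 3 \left(89 + \left(\left(-39\right) \left(- \frac{1}{47}\right) + \frac{46}{5 \left(2 - 5\right)}\right)\right) = 46878 - - 3 \left(89 + \left(\frac{39}{47} + \frac{46}{5 \left(-3\right)}\right)\right) = 46878 - - 3 \left(89 + \left(\frac{39}{47} + \frac{46}{-15}\right)\right) = 46878 - - 3 \left(89 + \left(\frac{39}{47} + 46 \left(- \frac{1}{15}\right)\right)\right) = 46878 - - 3 \left(89 + \left(\frac{39}{47} - \frac{46}{15}\right)\right) = 46878 - - 3 \left(89 - \frac{1577}{705}\right) = 46878 - \left(-3\right) \frac{61168}{705} = 46878 - - \frac{61168}{235} = 46878 + \frac{61168}{235} = \frac{11077498}{235}$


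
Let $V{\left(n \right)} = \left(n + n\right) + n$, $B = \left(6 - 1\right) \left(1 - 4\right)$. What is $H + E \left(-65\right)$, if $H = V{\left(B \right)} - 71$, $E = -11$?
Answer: $599$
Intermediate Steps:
$B = -15$ ($B = 5 \left(-3\right) = -15$)
$V{\left(n \right)} = 3 n$ ($V{\left(n \right)} = 2 n + n = 3 n$)
$H = -116$ ($H = 3 \left(-15\right) - 71 = -45 - 71 = -116$)
$H + E \left(-65\right) = -116 - -715 = -116 + 715 = 599$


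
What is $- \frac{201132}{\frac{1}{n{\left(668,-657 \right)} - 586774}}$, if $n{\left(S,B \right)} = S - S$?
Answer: $118019028168$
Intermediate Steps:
$n{\left(S,B \right)} = 0$
$- \frac{201132}{\frac{1}{n{\left(668,-657 \right)} - 586774}} = - \frac{201132}{\frac{1}{0 - 586774}} = - \frac{201132}{\frac{1}{-586774}} = - \frac{201132}{- \frac{1}{586774}} = \left(-201132\right) \left(-586774\right) = 118019028168$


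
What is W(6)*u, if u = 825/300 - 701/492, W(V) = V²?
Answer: 1956/41 ≈ 47.707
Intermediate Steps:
u = 163/123 (u = 825*(1/300) - 701*1/492 = 11/4 - 701/492 = 163/123 ≈ 1.3252)
W(6)*u = 6²*(163/123) = 36*(163/123) = 1956/41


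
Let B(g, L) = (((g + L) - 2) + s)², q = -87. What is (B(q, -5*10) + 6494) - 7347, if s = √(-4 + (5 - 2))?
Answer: 18467 - 278*I ≈ 18467.0 - 278.0*I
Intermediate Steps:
s = I (s = √(-4 + 3) = √(-1) = I ≈ 1.0*I)
B(g, L) = (-2 + I + L + g)² (B(g, L) = (((g + L) - 2) + I)² = (((L + g) - 2) + I)² = ((-2 + L + g) + I)² = (-2 + I + L + g)²)
(B(q, -5*10) + 6494) - 7347 = ((-2 + I - 5*10 - 87)² + 6494) - 7347 = ((-2 + I - 50 - 87)² + 6494) - 7347 = ((-139 + I)² + 6494) - 7347 = (6494 + (-139 + I)²) - 7347 = -853 + (-139 + I)²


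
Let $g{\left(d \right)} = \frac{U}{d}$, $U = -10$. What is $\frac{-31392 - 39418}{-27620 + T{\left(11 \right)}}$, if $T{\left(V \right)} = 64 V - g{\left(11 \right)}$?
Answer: $\frac{389455}{148033} \approx 2.6309$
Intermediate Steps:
$g{\left(d \right)} = - \frac{10}{d}$
$T{\left(V \right)} = \frac{10}{11} + 64 V$ ($T{\left(V \right)} = 64 V - - \frac{10}{11} = 64 V + \frac{10}{11} = \frac{10}{11} + 64 V$)
$\frac{-31392 - 39418}{-27620 + T{\left(11 \right)}} = \frac{-31392 - 39418}{-27620 + \left(\frac{10}{11} + 64 \cdot 11\right)} = - \frac{70810}{-27620 + \left(\frac{10}{11} + 704\right)} = - \frac{70810}{-27620 + \frac{7754}{11}} = - \frac{70810}{- \frac{296066}{11}} = \left(-70810\right) \left(- \frac{11}{296066}\right) = \frac{389455}{148033}$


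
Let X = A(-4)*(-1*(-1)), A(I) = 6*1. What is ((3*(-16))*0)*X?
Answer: 0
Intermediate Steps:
A(I) = 6
X = 6 (X = 6*(-1*(-1)) = 6*1 = 6)
((3*(-16))*0)*X = ((3*(-16))*0)*6 = -48*0*6 = 0*6 = 0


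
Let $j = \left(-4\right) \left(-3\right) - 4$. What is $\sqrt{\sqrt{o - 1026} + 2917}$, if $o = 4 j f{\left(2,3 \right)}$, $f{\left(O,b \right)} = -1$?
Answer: $\sqrt{2917 + 23 i \sqrt{2}} \approx 54.01 + 0.3011 i$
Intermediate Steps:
$j = 8$ ($j = 12 - 4 = 8$)
$o = -32$ ($o = 4 \cdot 8 \left(-1\right) = 32 \left(-1\right) = -32$)
$\sqrt{\sqrt{o - 1026} + 2917} = \sqrt{\sqrt{-32 - 1026} + 2917} = \sqrt{\sqrt{-1058} + 2917} = \sqrt{23 i \sqrt{2} + 2917} = \sqrt{2917 + 23 i \sqrt{2}}$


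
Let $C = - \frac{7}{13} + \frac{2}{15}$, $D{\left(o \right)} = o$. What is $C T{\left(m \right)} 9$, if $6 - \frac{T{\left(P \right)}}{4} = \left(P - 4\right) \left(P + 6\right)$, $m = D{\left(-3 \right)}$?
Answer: $- \frac{25596}{65} \approx -393.78$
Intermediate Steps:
$m = -3$
$T{\left(P \right)} = 24 - 4 \left(-4 + P\right) \left(6 + P\right)$ ($T{\left(P \right)} = 24 - 4 \left(P - 4\right) \left(P + 6\right) = 24 - 4 \left(-4 + P\right) \left(6 + P\right)$)
$C = - \frac{79}{195}$ ($C = \left(-7\right) \frac{1}{13} + 2 \cdot \frac{1}{15} = - \frac{7}{13} + \frac{2}{15} = - \frac{79}{195} \approx -0.40513$)
$C T{\left(m \right)} 9 = - \frac{79 \left(120 - -24 - 4 \left(-3\right)^{2}\right)}{195} \cdot 9 = - \frac{79 \left(120 + 24 - 36\right)}{195} \cdot 9 = \left(- \frac{79}{195}\right) 108 \cdot 9 = \left(- \frac{2844}{65}\right) 9 = - \frac{25596}{65}$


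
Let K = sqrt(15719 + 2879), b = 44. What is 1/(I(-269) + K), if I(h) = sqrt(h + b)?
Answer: 1/(sqrt(18598) + 15*I) ≈ 0.0072451 - 0.0007969*I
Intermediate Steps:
I(h) = sqrt(44 + h) (I(h) = sqrt(h + 44) = sqrt(44 + h))
K = sqrt(18598) ≈ 136.37
1/(I(-269) + K) = 1/(sqrt(44 - 269) + sqrt(18598)) = 1/(sqrt(-225) + sqrt(18598)) = 1/(15*I + sqrt(18598)) = 1/(sqrt(18598) + 15*I)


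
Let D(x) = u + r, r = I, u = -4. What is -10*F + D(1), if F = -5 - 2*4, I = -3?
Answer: 123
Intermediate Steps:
r = -3
D(x) = -7 (D(x) = -4 - 3 = -7)
F = -13 (F = -5 - 8 = -13)
-10*F + D(1) = -10*(-13) - 7 = 130 - 7 = 123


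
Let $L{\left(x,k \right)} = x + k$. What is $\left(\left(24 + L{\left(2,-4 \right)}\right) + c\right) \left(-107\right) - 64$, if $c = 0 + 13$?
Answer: $-3809$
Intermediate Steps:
$L{\left(x,k \right)} = k + x$
$c = 13$
$\left(\left(24 + L{\left(2,-4 \right)}\right) + c\right) \left(-107\right) - 64 = \left(\left(24 + \left(-4 + 2\right)\right) + 13\right) \left(-107\right) - 64 = \left(\left(24 - 2\right) + 13\right) \left(-107\right) - 64 = \left(22 + 13\right) \left(-107\right) - 64 = 35 \left(-107\right) - 64 = -3745 - 64 = -3809$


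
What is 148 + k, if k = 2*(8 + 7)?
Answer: 178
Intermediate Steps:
k = 30 (k = 2*15 = 30)
148 + k = 148 + 30 = 178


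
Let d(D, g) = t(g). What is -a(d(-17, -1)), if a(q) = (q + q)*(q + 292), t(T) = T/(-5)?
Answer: -2922/25 ≈ -116.88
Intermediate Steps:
t(T) = -T/5 (t(T) = T*(-1/5) = -T/5)
d(D, g) = -g/5
a(q) = 2*q*(292 + q) (a(q) = (2*q)*(292 + q) = 2*q*(292 + q))
-a(d(-17, -1)) = -2*(-1/5*(-1))*(292 - 1/5*(-1)) = -2*(292 + 1/5)/5 = -2*1461/(5*5) = -1*2922/25 = -2922/25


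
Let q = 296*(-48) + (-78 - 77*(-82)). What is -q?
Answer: 7972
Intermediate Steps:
q = -7972 (q = -14208 + (-78 + 6314) = -14208 + 6236 = -7972)
-q = -1*(-7972) = 7972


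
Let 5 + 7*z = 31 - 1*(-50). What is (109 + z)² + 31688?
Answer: 2256633/49 ≈ 46054.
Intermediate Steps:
z = 76/7 (z = -5/7 + (31 - 1*(-50))/7 = -5/7 + (31 + 50)/7 = -5/7 + (⅐)*81 = -5/7 + 81/7 = 76/7 ≈ 10.857)
(109 + z)² + 31688 = (109 + 76/7)² + 31688 = (839/7)² + 31688 = 703921/49 + 31688 = 2256633/49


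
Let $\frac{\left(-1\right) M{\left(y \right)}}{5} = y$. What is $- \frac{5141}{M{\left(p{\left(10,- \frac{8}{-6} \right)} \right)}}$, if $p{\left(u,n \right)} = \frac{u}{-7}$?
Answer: $- \frac{35987}{50} \approx -719.74$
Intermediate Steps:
$p{\left(u,n \right)} = - \frac{u}{7}$ ($p{\left(u,n \right)} = u \left(- \frac{1}{7}\right) = - \frac{u}{7}$)
$M{\left(y \right)} = - 5 y$
$- \frac{5141}{M{\left(p{\left(10,- \frac{8}{-6} \right)} \right)}} = - \frac{5141}{\left(-5\right) \left(\left(- \frac{1}{7}\right) 10\right)} = - \frac{5141}{\left(-5\right) \left(- \frac{10}{7}\right)} = - \frac{5141}{\frac{50}{7}} = \left(-5141\right) \frac{7}{50} = - \frac{35987}{50}$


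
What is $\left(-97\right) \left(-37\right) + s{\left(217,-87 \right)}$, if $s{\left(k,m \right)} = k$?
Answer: $3806$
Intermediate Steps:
$\left(-97\right) \left(-37\right) + s{\left(217,-87 \right)} = \left(-97\right) \left(-37\right) + 217 = 3589 + 217 = 3806$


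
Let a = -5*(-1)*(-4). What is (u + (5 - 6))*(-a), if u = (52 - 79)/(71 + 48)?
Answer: -2920/119 ≈ -24.538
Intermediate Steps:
a = -20 (a = 5*(-4) = -20)
u = -27/119 ≈ -0.22689
(u + (5 - 6))*(-a) = (-27/119 + (5 - 6))*(-1*(-20)) = (-27/119 - 1)*20 = -146/119*20 = -2920/119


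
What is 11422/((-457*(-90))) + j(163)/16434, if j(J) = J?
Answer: 3600247/12517230 ≈ 0.28762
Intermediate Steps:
11422/((-457*(-90))) + j(163)/16434 = 11422/((-457*(-90))) + 163/16434 = 11422/41130 + 163*(1/16434) = 11422*(1/41130) + 163/16434 = 5711/20565 + 163/16434 = 3600247/12517230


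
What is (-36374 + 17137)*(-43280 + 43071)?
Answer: 4020533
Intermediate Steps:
(-36374 + 17137)*(-43280 + 43071) = -19237*(-209) = 4020533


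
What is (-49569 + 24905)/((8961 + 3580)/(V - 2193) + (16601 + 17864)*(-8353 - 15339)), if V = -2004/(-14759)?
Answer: 798237608712/26427049836141359 ≈ 3.0205e-5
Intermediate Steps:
V = 2004/14759 (V = -2004*(-1/14759) = 2004/14759 ≈ 0.13578)
(-49569 + 24905)/((8961 + 3580)/(V - 2193) + (16601 + 17864)*(-8353 - 15339)) = (-49569 + 24905)/((8961 + 3580)/(2004/14759 - 2193) + (16601 + 17864)*(-8353 - 15339)) = -24664/(12541/(-32364483/14759) + 34465*(-23692)) = -24664/(12541*(-14759/32364483) - 816544780) = -24664/(-185092619/32364483 - 816544780) = -24664/(-26427049836141359/32364483) = -24664*(-32364483/26427049836141359) = 798237608712/26427049836141359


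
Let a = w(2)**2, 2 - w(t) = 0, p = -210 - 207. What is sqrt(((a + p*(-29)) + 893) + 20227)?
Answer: sqrt(33217) ≈ 182.26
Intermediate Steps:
p = -417
w(t) = 2 (w(t) = 2 - 1*0 = 2 + 0 = 2)
a = 4 (a = 2**2 = 4)
sqrt(((a + p*(-29)) + 893) + 20227) = sqrt(((4 - 417*(-29)) + 893) + 20227) = sqrt(((4 + 12093) + 893) + 20227) = sqrt((12097 + 893) + 20227) = sqrt(12990 + 20227) = sqrt(33217)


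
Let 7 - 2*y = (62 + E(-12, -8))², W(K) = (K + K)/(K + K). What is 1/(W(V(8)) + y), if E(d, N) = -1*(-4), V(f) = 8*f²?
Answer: -2/4347 ≈ -0.00046009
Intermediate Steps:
W(K) = 1 (W(K) = (2*K)/((2*K)) = (2*K)*(1/(2*K)) = 1)
E(d, N) = 4
y = -4349/2 (y = 7/2 - (62 + 4)²/2 = 7/2 - ½*66² = 7/2 - ½*4356 = 7/2 - 2178 = -4349/2 ≈ -2174.5)
1/(W(V(8)) + y) = 1/(1 - 4349/2) = 1/(-4347/2) = -2/4347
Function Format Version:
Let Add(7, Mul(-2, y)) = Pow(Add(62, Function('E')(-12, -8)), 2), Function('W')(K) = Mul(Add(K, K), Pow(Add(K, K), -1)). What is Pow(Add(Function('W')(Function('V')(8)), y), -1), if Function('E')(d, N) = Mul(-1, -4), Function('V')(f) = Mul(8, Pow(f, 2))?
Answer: Rational(-2, 4347) ≈ -0.00046009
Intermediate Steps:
Function('W')(K) = 1 (Function('W')(K) = Mul(Mul(2, K), Pow(Mul(2, K), -1)) = Mul(Mul(2, K), Mul(Rational(1, 2), Pow(K, -1))) = 1)
Function('E')(d, N) = 4
y = Rational(-4349, 2) (y = Add(Rational(7, 2), Mul(Rational(-1, 2), Pow(Add(62, 4), 2))) = Add(Rational(7, 2), Mul(Rational(-1, 2), Pow(66, 2))) = Add(Rational(7, 2), Mul(Rational(-1, 2), 4356)) = Add(Rational(7, 2), -2178) = Rational(-4349, 2) ≈ -2174.5)
Pow(Add(Function('W')(Function('V')(8)), y), -1) = Pow(Add(1, Rational(-4349, 2)), -1) = Pow(Rational(-4347, 2), -1) = Rational(-2, 4347)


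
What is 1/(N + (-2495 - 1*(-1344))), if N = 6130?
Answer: 1/4979 ≈ 0.00020084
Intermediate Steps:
1/(N + (-2495 - 1*(-1344))) = 1/(6130 + (-2495 - 1*(-1344))) = 1/(6130 + (-2495 + 1344)) = 1/(6130 - 1151) = 1/4979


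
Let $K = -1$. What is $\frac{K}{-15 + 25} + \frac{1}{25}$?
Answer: $- \frac{3}{50} \approx -0.06$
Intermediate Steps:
$\frac{K}{-15 + 25} + \frac{1}{25} = \frac{1}{-15 + 25} \left(-1\right) + \frac{1}{25} = \frac{1}{10} \left(-1\right) + \frac{1}{25} = - \frac{1}{10} + \frac{1}{25} = - \frac{3}{50}$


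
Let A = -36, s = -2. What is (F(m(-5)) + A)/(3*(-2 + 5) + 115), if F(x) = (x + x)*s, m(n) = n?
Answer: -4/31 ≈ -0.12903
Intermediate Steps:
F(x) = -4*x (F(x) = (x + x)*(-2) = (2*x)*(-2) = -4*x)
(F(m(-5)) + A)/(3*(-2 + 5) + 115) = (-4*(-5) - 36)/(3*(-2 + 5) + 115) = (20 - 36)/(3*3 + 115) = -16/(9 + 115) = -16/124 = -16*1/124 = -4/31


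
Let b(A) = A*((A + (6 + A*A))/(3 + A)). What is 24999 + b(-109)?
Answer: 1966848/53 ≈ 37110.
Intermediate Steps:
b(A) = A*(6 + A + A²)/(3 + A) (b(A) = A*((A + (6 + A²))/(3 + A)) = A*((6 + A + A²)/(3 + A)) = A*(6 + A + A²)/(3 + A))
24999 + b(-109) = 24999 - 109*(6 - 109 + (-109)²)/(3 - 109) = 24999 - 109*(6 - 109 + 11881)/(-106) = 24999 - 109*(-1/106)*11778 = 24999 + 641901/53 = 1966848/53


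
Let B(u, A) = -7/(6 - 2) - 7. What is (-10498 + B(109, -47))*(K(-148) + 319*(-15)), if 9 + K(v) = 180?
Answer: 96956289/2 ≈ 4.8478e+7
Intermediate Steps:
K(v) = 171 (K(v) = -9 + 180 = 171)
B(u, A) = -35/4 (B(u, A) = -7/4 - 7 = -35/4)
(-10498 + B(109, -47))*(K(-148) + 319*(-15)) = (-10498 - 35/4)*(171 + 319*(-15)) = -42027*(171 - 4785)/4 = -42027/4*(-4614) = 96956289/2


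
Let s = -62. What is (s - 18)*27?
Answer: -2160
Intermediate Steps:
(s - 18)*27 = (-62 - 18)*27 = -80*27 = -2160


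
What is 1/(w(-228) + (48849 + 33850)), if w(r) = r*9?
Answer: 1/80647 ≈ 1.2400e-5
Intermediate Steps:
w(r) = 9*r
1/(w(-228) + (48849 + 33850)) = 1/(9*(-228) + (48849 + 33850)) = 1/(-2052 + 82699) = 1/80647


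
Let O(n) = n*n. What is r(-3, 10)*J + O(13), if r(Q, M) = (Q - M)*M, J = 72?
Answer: -9191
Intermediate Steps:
O(n) = n²
r(Q, M) = M*(Q - M)
r(-3, 10)*J + O(13) = (10*(-3 - 1*10))*72 + 13² = (10*(-3 - 10))*72 + 169 = (10*(-13))*72 + 169 = -130*72 + 169 = -9360 + 169 = -9191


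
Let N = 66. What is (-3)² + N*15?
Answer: 999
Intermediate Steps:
(-3)² + N*15 = (-3)² + 66*15 = 9 + 990 = 999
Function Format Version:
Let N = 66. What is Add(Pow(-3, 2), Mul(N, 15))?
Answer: 999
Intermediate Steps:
Add(Pow(-3, 2), Mul(N, 15)) = Add(Pow(-3, 2), Mul(66, 15)) = Add(9, 990) = 999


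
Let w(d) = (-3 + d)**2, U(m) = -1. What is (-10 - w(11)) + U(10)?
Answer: -75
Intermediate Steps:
(-10 - w(11)) + U(10) = (-10 - (-3 + 11)**2) - 1 = (-10 - 1*8**2) - 1 = (-10 - 1*64) - 1 = (-10 - 64) - 1 = -74 - 1 = -75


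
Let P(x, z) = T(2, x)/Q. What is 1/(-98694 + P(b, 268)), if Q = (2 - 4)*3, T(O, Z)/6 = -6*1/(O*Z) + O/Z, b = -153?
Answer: -153/15100183 ≈ -1.0132e-5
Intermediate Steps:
T(O, Z) = -36/(O*Z) + 6*O/Z (T(O, Z) = 6*(-6*1/(O*Z) + O/Z) = 6*(-6/(O*Z) + O/Z) = 6*(O/Z - 6/(O*Z)) = -36/(O*Z) + 6*O/Z)
Q = -6 (Q = -2*3 = -6)
P(x, z) = 1/x (P(x, z) = (6*(-6 + 2²)/(2*x))/(-6) = (6*(½)*(-6 + 4)/x)*(-⅙) = (6*(½)*(-2)/x)*(-⅙) = -6/x*(-⅙) = 1/x)
1/(-98694 + P(b, 268)) = 1/(-98694 + 1/(-153)) = 1/(-98694 - 1/153) = 1/(-15100183/153) = -153/15100183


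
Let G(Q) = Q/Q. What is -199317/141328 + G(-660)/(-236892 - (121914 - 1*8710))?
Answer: -2180632055/1546198984 ≈ -1.4103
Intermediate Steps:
G(Q) = 1
-199317/141328 + G(-660)/(-236892 - (121914 - 1*8710)) = -199317/141328 + 1/(-236892 - (121914 - 1*8710)) = -199317*1/141328 + 1/(-236892 - (121914 - 8710)) = -199317/141328 + 1/(-236892 - 1*113204) = -199317/141328 + 1/(-236892 - 113204) = -199317/141328 + 1/(-350096) = -199317/141328 + 1*(-1/350096) = -199317/141328 - 1/350096 = -2180632055/1546198984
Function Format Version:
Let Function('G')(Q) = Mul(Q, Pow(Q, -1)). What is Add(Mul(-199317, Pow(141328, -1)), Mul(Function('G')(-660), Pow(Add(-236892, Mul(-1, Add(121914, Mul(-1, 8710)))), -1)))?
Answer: Rational(-2180632055, 1546198984) ≈ -1.4103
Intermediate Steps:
Function('G')(Q) = 1
Add(Mul(-199317, Pow(141328, -1)), Mul(Function('G')(-660), Pow(Add(-236892, Mul(-1, Add(121914, Mul(-1, 8710)))), -1))) = Add(Mul(-199317, Pow(141328, -1)), Mul(1, Pow(Add(-236892, Mul(-1, Add(121914, Mul(-1, 8710)))), -1))) = Add(Mul(-199317, Rational(1, 141328)), Mul(1, Pow(Add(-236892, Mul(-1, Add(121914, -8710))), -1))) = Add(Rational(-199317, 141328), Mul(1, Pow(Add(-236892, Mul(-1, 113204)), -1))) = Add(Rational(-199317, 141328), Mul(1, Pow(Add(-236892, -113204), -1))) = Add(Rational(-199317, 141328), Mul(1, Pow(-350096, -1))) = Add(Rational(-199317, 141328), Mul(1, Rational(-1, 350096))) = Add(Rational(-199317, 141328), Rational(-1, 350096)) = Rational(-2180632055, 1546198984)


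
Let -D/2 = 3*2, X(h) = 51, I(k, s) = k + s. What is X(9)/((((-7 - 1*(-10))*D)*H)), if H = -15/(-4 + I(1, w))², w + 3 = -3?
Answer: 153/20 ≈ 7.6500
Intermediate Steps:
w = -6 (w = -3 - 3 = -6)
H = -5/27 (H = -15/(-4 + (1 - 6))² = -15/(-4 - 5)² = -15/((-9)²) = -15/81 = -15*1/81 = -5/27 ≈ -0.18519)
D = -12 (D = -6*2 = -2*6 = -12)
X(9)/((((-7 - 1*(-10))*D)*H)) = 51/((((-7 - 1*(-10))*(-12))*(-5/27))) = 51/((((-7 + 10)*(-12))*(-5/27))) = 51/(((3*(-12))*(-5/27))) = 51/((-36*(-5/27))) = 51/(20/3) = 51*(3/20) = 153/20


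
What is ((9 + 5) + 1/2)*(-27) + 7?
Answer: -769/2 ≈ -384.50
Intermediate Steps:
((9 + 5) + 1/2)*(-27) + 7 = (14 + ½)*(-27) + 7 = (29/2)*(-27) + 7 = -783/2 + 7 = -769/2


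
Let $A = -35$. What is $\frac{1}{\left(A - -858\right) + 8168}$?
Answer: $\frac{1}{8991} \approx 0.00011122$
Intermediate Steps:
$\frac{1}{\left(A - -858\right) + 8168} = \frac{1}{\left(-35 - -858\right) + 8168} = \frac{1}{\left(-35 + 858\right) + 8168} = \frac{1}{823 + 8168} = \frac{1}{8991}$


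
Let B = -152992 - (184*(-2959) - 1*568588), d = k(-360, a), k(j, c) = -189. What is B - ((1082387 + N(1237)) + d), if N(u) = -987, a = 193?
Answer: -121159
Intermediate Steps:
d = -189
B = 960052 (B = -152992 - (-544456 - 568588) = -152992 - 1*(-1113044) = -152992 + 1113044 = 960052)
B - ((1082387 + N(1237)) + d) = 960052 - ((1082387 - 987) - 189) = 960052 - (1081400 - 189) = 960052 - 1*1081211 = 960052 - 1081211 = -121159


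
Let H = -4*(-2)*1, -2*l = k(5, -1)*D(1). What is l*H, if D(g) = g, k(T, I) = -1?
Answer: 4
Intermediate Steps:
l = 1/2 (l = -(-1)/2 = -1/2*(-1) = 1/2 ≈ 0.50000)
H = 8 (H = 8*1 = 8)
l*H = (1/2)*8 = 4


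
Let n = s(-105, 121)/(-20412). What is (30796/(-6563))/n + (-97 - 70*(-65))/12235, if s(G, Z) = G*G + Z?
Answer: 4008380288707/447502453765 ≈ 8.9572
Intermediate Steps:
s(G, Z) = Z + G**2 (s(G, Z) = G**2 + Z = Z + G**2)
n = -5573/10206 (n = (121 + (-105)**2)/(-20412) = (121 + 11025)*(-1/20412) = 11146*(-1/20412) = -5573/10206 ≈ -0.54605)
(30796/(-6563))/n + (-97 - 70*(-65))/12235 = (30796/(-6563))/(-5573/10206) + (-97 - 70*(-65))/12235 = (30796*(-1/6563))*(-10206/5573) + (-97 + 4550)*(1/12235) = -30796/6563*(-10206/5573) + 4453*(1/12235) = 314303976/36575599 + 4453/12235 = 4008380288707/447502453765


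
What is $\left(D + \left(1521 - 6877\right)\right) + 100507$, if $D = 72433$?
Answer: $167584$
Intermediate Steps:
$\left(D + \left(1521 - 6877\right)\right) + 100507 = \left(72433 + \left(1521 - 6877\right)\right) + 100507 = \left(72433 - 5356\right) + 100507 = 67077 + 100507 = 167584$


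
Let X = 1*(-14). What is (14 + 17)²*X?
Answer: -13454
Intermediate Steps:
X = -14
(14 + 17)²*X = (14 + 17)²*(-14) = 31²*(-14) = 961*(-14) = -13454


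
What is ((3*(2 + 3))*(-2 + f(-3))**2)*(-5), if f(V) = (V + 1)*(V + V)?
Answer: -7500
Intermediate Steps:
f(V) = 2*V*(1 + V) (f(V) = (1 + V)*(2*V) = 2*V*(1 + V))
((3*(2 + 3))*(-2 + f(-3))**2)*(-5) = ((3*(2 + 3))*(-2 + 2*(-3)*(1 - 3))**2)*(-5) = ((3*5)*(-2 + 2*(-3)*(-2))**2)*(-5) = (15*(-2 + 12)**2)*(-5) = (15*10**2)*(-5) = (15*100)*(-5) = 1500*(-5) = -7500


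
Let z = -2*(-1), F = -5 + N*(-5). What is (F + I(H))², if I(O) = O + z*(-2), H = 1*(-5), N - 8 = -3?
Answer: 1521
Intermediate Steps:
N = 5 (N = 8 - 3 = 5)
F = -30 (F = -5 + 5*(-5) = -5 - 25 = -30)
z = 2
H = -5
I(O) = -4 + O (I(O) = O + 2*(-2) = O - 4 = -4 + O)
(F + I(H))² = (-30 + (-4 - 5))² = (-30 - 9)² = (-39)² = 1521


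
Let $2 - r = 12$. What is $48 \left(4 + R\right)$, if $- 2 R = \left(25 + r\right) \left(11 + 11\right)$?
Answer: $-7728$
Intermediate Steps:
$r = -10$ ($r = 2 - 12 = -10$)
$R = -165$ ($R = - \frac{\left(25 - 10\right) \left(11 + 11\right)}{2} = - \frac{15 \cdot 22}{2} = \left(- \frac{1}{2}\right) 330 = -165$)
$48 \left(4 + R\right) = 48 \left(4 - 165\right) = 48 \left(-161\right) = -7728$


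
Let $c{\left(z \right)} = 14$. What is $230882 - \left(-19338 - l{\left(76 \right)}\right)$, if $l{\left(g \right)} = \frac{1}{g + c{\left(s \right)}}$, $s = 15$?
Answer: $\frac{22519801}{90} \approx 2.5022 \cdot 10^{5}$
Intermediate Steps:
$l{\left(g \right)} = \frac{1}{14 + g}$ ($l{\left(g \right)} = \frac{1}{g + 14} = \frac{1}{14 + g}$)
$230882 - \left(-19338 - l{\left(76 \right)}\right) = 230882 - \left(-19338 - \frac{1}{14 + 76}\right) = 230882 - \left(-19338 - \frac{1}{90}\right) = 230882 + \left(\left(57826 + \frac{1}{90}\right) - 38488\right) = 230882 + \left(\frac{5204341}{90} - 38488\right) = 230882 + \frac{1740421}{90} = \frac{22519801}{90}$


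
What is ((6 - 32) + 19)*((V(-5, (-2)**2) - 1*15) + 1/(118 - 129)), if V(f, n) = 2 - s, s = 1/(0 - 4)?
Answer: 3955/44 ≈ 89.886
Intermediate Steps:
s = -1/4 (s = 1/(-4) = -1/4 ≈ -0.25000)
V(f, n) = 9/4 (V(f, n) = 2 - 1*(-1/4) = 2 + 1/4 = 9/4)
((6 - 32) + 19)*((V(-5, (-2)**2) - 1*15) + 1/(118 - 129)) = ((6 - 32) + 19)*((9/4 - 1*15) + 1/(118 - 129)) = (-26 + 19)*((9/4 - 15) + 1/(-11)) = -7*(-51/4 - 1/11) = -7*(-565/44) = 3955/44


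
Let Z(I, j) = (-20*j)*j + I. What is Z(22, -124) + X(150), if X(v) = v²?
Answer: -284998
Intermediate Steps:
Z(I, j) = I - 20*j² (Z(I, j) = -20*j² + I = I - 20*j²)
Z(22, -124) + X(150) = (22 - 20*(-124)²) + 150² = (22 - 20*15376) + 22500 = (22 - 307520) + 22500 = -307498 + 22500 = -284998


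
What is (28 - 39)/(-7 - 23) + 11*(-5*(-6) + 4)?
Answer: 11231/30 ≈ 374.37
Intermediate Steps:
(28 - 39)/(-7 - 23) + 11*(-5*(-6) + 4) = -11/(-30) + 11*(30 + 4) = -11*(-1/30) + 11*34 = 11/30 + 374 = 11231/30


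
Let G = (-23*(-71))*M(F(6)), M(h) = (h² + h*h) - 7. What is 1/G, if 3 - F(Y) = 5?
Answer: 1/1633 ≈ 0.00061237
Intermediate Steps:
F(Y) = -2 (F(Y) = 3 - 1*5 = 3 - 5 = -2)
M(h) = -7 + 2*h² (M(h) = (h² + h²) - 7 = 2*h² - 7 = -7 + 2*h²)
G = 1633 (G = (-23*(-71))*(-7 + 2*(-2)²) = 1633*(-7 + 2*4) = 1633*(-7 + 8) = 1633*1 = 1633)
1/G = 1/1633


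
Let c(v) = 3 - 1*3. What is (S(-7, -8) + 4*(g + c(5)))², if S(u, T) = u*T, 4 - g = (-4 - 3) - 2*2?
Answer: 13456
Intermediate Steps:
g = 15 (g = 4 - ((-4 - 3) - 2*2) = 4 - (-7 - 4) = 4 - 1*(-11) = 4 + 11 = 15)
S(u, T) = T*u
c(v) = 0 (c(v) = 3 - 3 = 0)
(S(-7, -8) + 4*(g + c(5)))² = (-8*(-7) + 4*(15 + 0))² = (56 + 4*15)² = (56 + 60)² = 116² = 13456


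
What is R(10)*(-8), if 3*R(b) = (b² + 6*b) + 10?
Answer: -1360/3 ≈ -453.33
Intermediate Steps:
R(b) = 10/3 + 2*b + b²/3 (R(b) = ((b² + 6*b) + 10)/3 = (10 + b² + 6*b)/3 = 10/3 + 2*b + b²/3)
R(10)*(-8) = (10/3 + 2*10 + (⅓)*10²)*(-8) = (10/3 + 20 + (⅓)*100)*(-8) = (10/3 + 20 + 100/3)*(-8) = (170/3)*(-8) = -1360/3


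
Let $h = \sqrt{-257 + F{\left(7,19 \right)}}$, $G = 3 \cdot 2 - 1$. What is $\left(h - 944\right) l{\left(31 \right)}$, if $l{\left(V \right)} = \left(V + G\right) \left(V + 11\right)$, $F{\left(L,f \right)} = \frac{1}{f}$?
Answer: $-1427328 + \frac{1512 i \sqrt{92758}}{19} \approx -1.4273 \cdot 10^{6} + 24237.0 i$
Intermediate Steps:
$G = 5$ ($G = 6 - 1 = 5$)
$h = \frac{i \sqrt{92758}}{19}$ ($h = \sqrt{-257 + \frac{1}{19}} = \sqrt{- \frac{4882}{19}} = \frac{i \sqrt{92758}}{19} \approx 16.03 i$)
$l{\left(V \right)} = \left(5 + V\right) \left(11 + V\right)$ ($l{\left(V \right)} = \left(V + 5\right) \left(V + 11\right) = \left(5 + V\right) \left(11 + V\right)$)
$\left(h - 944\right) l{\left(31 \right)} = \left(\frac{i \sqrt{92758}}{19} - 944\right) \left(55 + 31^{2} + 16 \cdot 31\right) = \left(-944 + \frac{i \sqrt{92758}}{19}\right) \left(55 + 961 + 496\right) = \left(-944 + \frac{i \sqrt{92758}}{19}\right) 1512 = -1427328 + \frac{1512 i \sqrt{92758}}{19}$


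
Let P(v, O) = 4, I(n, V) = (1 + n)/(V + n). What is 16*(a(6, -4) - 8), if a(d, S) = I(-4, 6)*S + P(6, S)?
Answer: 32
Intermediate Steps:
I(n, V) = (1 + n)/(V + n)
a(d, S) = 4 - 3*S/2 (a(d, S) = ((1 - 4)/(6 - 4))*S + 4 = (-3/2)*S + 4 = ((1/2)*(-3))*S + 4 = -3*S/2 + 4 = 4 - 3*S/2)
16*(a(6, -4) - 8) = 16*((4 - 3/2*(-4)) - 8) = 16*((4 + 6) - 8) = 16*(10 - 8) = 16*2 = 32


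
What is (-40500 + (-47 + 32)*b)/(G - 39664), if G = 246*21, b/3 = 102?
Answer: 22545/17249 ≈ 1.3070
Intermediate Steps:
b = 306 (b = 3*102 = 306)
G = 5166
(-40500 + (-47 + 32)*b)/(G - 39664) = (-40500 + (-47 + 32)*306)/(5166 - 39664) = (-40500 - 15*306)/(-34498) = (-40500 - 4590)*(-1/34498) = -45090*(-1/34498) = 22545/17249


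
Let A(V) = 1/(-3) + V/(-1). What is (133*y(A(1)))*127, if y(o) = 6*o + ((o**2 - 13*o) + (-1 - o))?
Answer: 1739773/9 ≈ 1.9331e+5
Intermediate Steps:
A(V) = -1/3 - V (A(V) = 1*(-1/3) + V*(-1) = -1/3 - V)
y(o) = -1 + o**2 - 8*o (y(o) = 6*o + (-1 + o**2 - 14*o) = -1 + o**2 - 8*o)
(133*y(A(1)))*127 = (133*(-1 + (-1/3 - 1*1)**2 - 8*(-1/3 - 1*1)))*127 = (133*(-1 + (-1/3 - 1)**2 - 8*(-1/3 - 1)))*127 = (133*(-1 + (-4/3)**2 - 8*(-4/3)))*127 = (133*(-1 + 16/9 + 32/3))*127 = (133*(103/9))*127 = (13699/9)*127 = 1739773/9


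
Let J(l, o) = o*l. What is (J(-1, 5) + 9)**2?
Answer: 16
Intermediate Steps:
J(l, o) = l*o
(J(-1, 5) + 9)**2 = (-1*5 + 9)**2 = (-5 + 9)**2 = 4**2 = 16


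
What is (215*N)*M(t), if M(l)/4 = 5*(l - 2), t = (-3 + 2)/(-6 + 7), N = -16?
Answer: 206400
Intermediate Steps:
t = -1 (t = -1/1 = -1*1 = -1)
M(l) = -40 + 20*l (M(l) = 4*(5*(l - 2)) = 4*(5*(-2 + l)) = 4*(-10 + 5*l) = -40 + 20*l)
(215*N)*M(t) = (215*(-16))*(-40 + 20*(-1)) = -3440*(-40 - 20) = -3440*(-60) = 206400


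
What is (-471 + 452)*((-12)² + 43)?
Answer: -3553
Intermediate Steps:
(-471 + 452)*((-12)² + 43) = -19*(144 + 43) = -19*187 = -3553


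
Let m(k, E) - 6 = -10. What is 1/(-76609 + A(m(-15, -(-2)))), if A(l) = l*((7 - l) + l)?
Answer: -1/76637 ≈ -1.3049e-5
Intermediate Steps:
m(k, E) = -4 (m(k, E) = 6 - 10 = -4)
A(l) = 7*l (A(l) = l*7 = 7*l)
1/(-76609 + A(m(-15, -(-2)))) = 1/(-76609 + 7*(-4)) = 1/(-76609 - 28) = 1/(-76637) = -1/76637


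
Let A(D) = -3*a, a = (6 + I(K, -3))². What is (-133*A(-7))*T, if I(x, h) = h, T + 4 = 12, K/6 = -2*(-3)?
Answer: 28728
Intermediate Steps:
K = 36 (K = 6*(-2*(-3)) = 6*6 = 36)
T = 8 (T = -4 + 12 = 8)
a = 9 (a = (6 - 3)² = 3² = 9)
A(D) = -27 (A(D) = -3*9 = -27)
(-133*A(-7))*T = -133*(-27)*8 = 3591*8 = 28728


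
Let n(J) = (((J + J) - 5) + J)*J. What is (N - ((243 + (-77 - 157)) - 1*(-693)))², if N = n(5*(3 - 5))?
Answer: 123904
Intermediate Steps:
n(J) = J*(-5 + 3*J) (n(J) = ((2*J - 5) + J)*J = ((-5 + 2*J) + J)*J = (-5 + 3*J)*J = J*(-5 + 3*J))
N = 350 (N = (5*(3 - 5))*(-5 + 3*(5*(3 - 5))) = (5*(-2))*(-5 + 3*(5*(-2))) = -10*(-5 + 3*(-10)) = -10*(-5 - 30) = -10*(-35) = 350)
(N - ((243 + (-77 - 157)) - 1*(-693)))² = (350 - ((243 + (-77 - 157)) - 1*(-693)))² = (350 - ((243 - 234) + 693))² = (350 - (9 + 693))² = (350 - 1*702)² = (350 - 702)² = (-352)² = 123904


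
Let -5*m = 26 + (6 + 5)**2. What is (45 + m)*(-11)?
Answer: -858/5 ≈ -171.60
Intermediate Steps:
m = -147/5 (m = -(26 + (6 + 5)**2)/5 = -(26 + 11**2)/5 = -(26 + 121)/5 = -1/5*147 = -147/5 ≈ -29.400)
(45 + m)*(-11) = (45 - 147/5)*(-11) = (78/5)*(-11) = -858/5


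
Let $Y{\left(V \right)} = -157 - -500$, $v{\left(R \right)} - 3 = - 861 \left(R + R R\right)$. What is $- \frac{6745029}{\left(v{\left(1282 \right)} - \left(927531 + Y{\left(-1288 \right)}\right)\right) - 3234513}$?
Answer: $\frac{6745029}{1420340350} \approx 0.0047489$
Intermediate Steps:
$v{\left(R \right)} = 3 - 861 R - 861 R^{2}$ ($v{\left(R \right)} = 3 - 861 \left(R + R R\right) = 3 - 861 \left(R + R^{2}\right) = 3 - \left(861 R + 861 R^{2}\right) = 3 - 861 R - 861 R^{2}$)
$Y{\left(V \right)} = 343$ ($Y{\left(V \right)} = -157 + 500 = 343$)
$- \frac{6745029}{\left(v{\left(1282 \right)} - \left(927531 + Y{\left(-1288 \right)}\right)\right) - 3234513} = - \frac{6745029}{\left(\left(3 - 1103802 - 861 \cdot 1282^{2}\right) - 927874\right) - 3234513} = - \frac{6745029}{\left(\left(3 - 1103802 - 1415074164\right) - 927874\right) - 3234513} = - \frac{6745029}{\left(-1416177963 - 927874\right) - 3234513} = - \frac{6745029}{-1417105837 - 3234513} = - \frac{6745029}{-1420340350} = \left(-6745029\right) \left(- \frac{1}{1420340350}\right) = \frac{6745029}{1420340350}$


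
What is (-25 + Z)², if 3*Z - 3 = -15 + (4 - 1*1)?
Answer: 784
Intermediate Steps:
Z = -3 (Z = 1 + (-15 + (4 - 1*1))/3 = 1 + (-15 + (4 - 1))/3 = 1 + (-15 + 3)/3 = 1 + (⅓)*(-12) = 1 - 4 = -3)
(-25 + Z)² = (-25 - 3)² = (-28)² = 784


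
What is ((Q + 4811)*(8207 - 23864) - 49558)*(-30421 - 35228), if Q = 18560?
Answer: 24025518903945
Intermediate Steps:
((Q + 4811)*(8207 - 23864) - 49558)*(-30421 - 35228) = ((18560 + 4811)*(8207 - 23864) - 49558)*(-30421 - 35228) = (23371*(-15657) - 49558)*(-65649) = (-365919747 - 49558)*(-65649) = -365969305*(-65649) = 24025518903945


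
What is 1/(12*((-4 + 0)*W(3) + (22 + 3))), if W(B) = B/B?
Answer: 1/252 ≈ 0.0039683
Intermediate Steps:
W(B) = 1
1/(12*((-4 + 0)*W(3) + (22 + 3))) = 1/(12*((-4 + 0)*1 + (22 + 3))) = 1/(12*(-4*1 + 25)) = 1/(12*(-4 + 25)) = 1/(12*21) = 1/252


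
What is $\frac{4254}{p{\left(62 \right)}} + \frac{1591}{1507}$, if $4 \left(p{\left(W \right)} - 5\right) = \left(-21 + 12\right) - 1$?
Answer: $\frac{12829511}{7535} \approx 1702.7$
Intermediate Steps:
$p{\left(W \right)} = \frac{5}{2}$ ($p{\left(W \right)} = 5 + \frac{\left(-21 + 12\right) - 1}{4} = 5 + \frac{-9 - 1}{4} = 5 + \frac{1}{4} \left(-10\right) = 5 - \frac{5}{2} = \frac{5}{2}$)
$\frac{4254}{p{\left(62 \right)}} + \frac{1591}{1507} = \frac{4254}{\frac{5}{2}} + \frac{1591}{1507} = 4254 \cdot \frac{2}{5} + 1591 \cdot \frac{1}{1507} = \frac{8508}{5} + \frac{1591}{1507} = \frac{12829511}{7535}$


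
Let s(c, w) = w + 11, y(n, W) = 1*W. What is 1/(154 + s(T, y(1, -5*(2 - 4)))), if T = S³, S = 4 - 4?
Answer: 1/175 ≈ 0.0057143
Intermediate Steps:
S = 0
y(n, W) = W
T = 0 (T = 0³ = 0)
s(c, w) = 11 + w
1/(154 + s(T, y(1, -5*(2 - 4)))) = 1/(154 + (11 - 5*(2 - 4))) = 1/(154 + (11 - 5*(-2))) = 1/(154 + (11 + 10)) = 1/(154 + 21) = 1/175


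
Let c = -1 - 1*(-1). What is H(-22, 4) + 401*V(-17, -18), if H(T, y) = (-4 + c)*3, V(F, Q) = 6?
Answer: 2394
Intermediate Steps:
c = 0 (c = -1 + 1 = 0)
H(T, y) = -12 (H(T, y) = (-4 + 0)*3 = -4*3 = -12)
H(-22, 4) + 401*V(-17, -18) = -12 + 401*6 = -12 + 2406 = 2394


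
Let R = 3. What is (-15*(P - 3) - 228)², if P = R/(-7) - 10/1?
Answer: 34596/49 ≈ 706.04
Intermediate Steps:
P = -73/7 (P = 3/(-7) - 10/1 = 3*(-⅐) - 10*1 = -3/7 - 10 = -73/7 ≈ -10.429)
(-15*(P - 3) - 228)² = (-15*(-73/7 - 3) - 228)² = (-15*(-94/7) - 228)² = (1410/7 - 228)² = (-186/7)² = 34596/49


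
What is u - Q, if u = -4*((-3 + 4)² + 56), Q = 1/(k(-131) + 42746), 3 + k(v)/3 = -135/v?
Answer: -1276561187/5598952 ≈ -228.00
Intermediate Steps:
k(v) = -9 - 405/v (k(v) = -9 + 3*(-135/v) = -9 - 405/v)
Q = 131/5598952 (Q = 1/((-9 - 405/(-131)) + 42746) = 1/((-9 - 405*(-1/131)) + 42746) = 1/((-9 + 405/131) + 42746) = 1/(-774/131 + 42746) = 1/(5598952/131) = 131/5598952 ≈ 2.3397e-5)
u = -228 (u = -4*(1² + 56) = -4*(1 + 56) = -4*57 = -228)
u - Q = -228 - 1*131/5598952 = -228 - 131/5598952 = -1276561187/5598952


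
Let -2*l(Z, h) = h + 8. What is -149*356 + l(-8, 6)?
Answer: -53051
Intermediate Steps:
l(Z, h) = -4 - h/2 (l(Z, h) = -(h + 8)/2 = -(8 + h)/2 = -4 - h/2)
-149*356 + l(-8, 6) = -149*356 + (-4 - 1/2*6) = -53044 + (-4 - 3) = -53044 - 7 = -53051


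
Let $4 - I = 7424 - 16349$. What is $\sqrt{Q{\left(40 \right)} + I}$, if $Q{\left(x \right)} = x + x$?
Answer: $3 \sqrt{1001} \approx 94.916$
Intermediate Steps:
$Q{\left(x \right)} = 2 x$
$I = 8929$ ($I = 4 - \left(7424 - 16349\right) = 4 - -8925 = 4 + 8925 = 8929$)
$\sqrt{Q{\left(40 \right)} + I} = \sqrt{2 \cdot 40 + 8929} = \sqrt{80 + 8929} = \sqrt{9009} = 3 \sqrt{1001}$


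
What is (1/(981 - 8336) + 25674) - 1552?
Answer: 177417309/7355 ≈ 24122.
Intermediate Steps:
(1/(981 - 8336) + 25674) - 1552 = (1/(-7355) + 25674) - 1552 = (-1/7355 + 25674) - 1552 = 188832269/7355 - 1552 = 177417309/7355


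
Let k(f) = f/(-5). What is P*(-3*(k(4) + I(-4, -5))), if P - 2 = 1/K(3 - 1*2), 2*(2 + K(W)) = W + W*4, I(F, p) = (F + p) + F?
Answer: 828/5 ≈ 165.60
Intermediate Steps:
I(F, p) = p + 2*F
k(f) = -f/5 (k(f) = f*(-1/5) = -f/5)
K(W) = -2 + 5*W/2 (K(W) = -2 + (W + W*4)/2 = -2 + (W + 4*W)/2 = -2 + (5*W)/2 = -2 + 5*W/2)
P = 4 (P = 2 + 1/(-2 + 5*(3 - 1*2)/2) = 2 + 1/(-2 + 5*(3 - 2)/2) = 2 + 1/(-2 + (5/2)*1) = 2 + 1/(-2 + 5/2) = 2 + 1/(1/2) = 2 + 2 = 4)
P*(-3*(k(4) + I(-4, -5))) = 4*(-3*(-1/5*4 + (-5 + 2*(-4)))) = 4*(-3*(-4/5 + (-5 - 8))) = 4*(-3*(-4/5 - 13)) = 4*(-3*(-69/5)) = 4*(207/5) = 828/5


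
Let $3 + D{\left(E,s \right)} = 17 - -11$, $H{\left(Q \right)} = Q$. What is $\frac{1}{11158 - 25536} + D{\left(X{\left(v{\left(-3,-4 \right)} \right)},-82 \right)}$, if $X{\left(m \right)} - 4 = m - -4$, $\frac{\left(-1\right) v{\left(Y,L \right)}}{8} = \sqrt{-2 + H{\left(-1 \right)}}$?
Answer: $\frac{359449}{14378} \approx 25.0$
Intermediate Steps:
$v{\left(Y,L \right)} = - 8 i \sqrt{3}$ ($v{\left(Y,L \right)} = - 8 \sqrt{-2 - 1} = - 8 \sqrt{-3} = - 8 i \sqrt{3}$)
$X{\left(m \right)} = 8 + m$ ($X{\left(m \right)} = 4 + \left(m - -4\right) = 4 + \left(m + 4\right) = 4 + \left(4 + m\right) = 8 + m$)
$D{\left(E,s \right)} = 25$ ($D{\left(E,s \right)} = -3 + \left(17 - -11\right) = -3 + \left(17 + 11\right) = -3 + 28 = 25$)
$\frac{1}{11158 - 25536} + D{\left(X{\left(v{\left(-3,-4 \right)} \right)},-82 \right)} = \frac{1}{11158 - 25536} + 25 = \frac{1}{-14378} + 25 = - \frac{1}{14378} + 25 = \frac{359449}{14378}$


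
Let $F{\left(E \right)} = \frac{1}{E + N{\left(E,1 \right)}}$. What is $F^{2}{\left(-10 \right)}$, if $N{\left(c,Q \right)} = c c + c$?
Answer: $\frac{1}{6400} \approx 0.00015625$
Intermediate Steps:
$N{\left(c,Q \right)} = c + c^{2}$ ($N{\left(c,Q \right)} = c^{2} + c = c + c^{2}$)
$F{\left(E \right)} = \frac{1}{E + E \left(1 + E\right)}$
$F^{2}{\left(-10 \right)} = \left(\frac{1}{\left(-10\right) \left(2 - 10\right)}\right)^{2} = \left(- \frac{1}{10 \left(-8\right)}\right)^{2} = \left(\left(- \frac{1}{10}\right) \left(- \frac{1}{8}\right)\right)^{2} = \left(\frac{1}{80}\right)^{2} = \frac{1}{6400}$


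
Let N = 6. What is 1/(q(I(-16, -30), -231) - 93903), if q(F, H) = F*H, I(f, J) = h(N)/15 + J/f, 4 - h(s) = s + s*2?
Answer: -40/3764821 ≈ -1.0625e-5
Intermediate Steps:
h(s) = 4 - 3*s (h(s) = 4 - (s + s*2) = 4 - (s + 2*s) = 4 - 3*s)
I(f, J) = -14/15 + J/f (I(f, J) = (4 - 3*6)/15 + J/f = (4 - 18)*(1/15) + J/f = -14*1/15 + J/f = -14/15 + J/f)
1/(q(I(-16, -30), -231) - 93903) = 1/((-14/15 - 30/(-16))*(-231) - 93903) = 1/((-14/15 - 30*(-1/16))*(-231) - 93903) = 1/((-14/15 + 15/8)*(-231) - 93903) = 1/((113/120)*(-231) - 93903) = 1/(-8701/40 - 93903) = 1/(-3764821/40) = -40/3764821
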